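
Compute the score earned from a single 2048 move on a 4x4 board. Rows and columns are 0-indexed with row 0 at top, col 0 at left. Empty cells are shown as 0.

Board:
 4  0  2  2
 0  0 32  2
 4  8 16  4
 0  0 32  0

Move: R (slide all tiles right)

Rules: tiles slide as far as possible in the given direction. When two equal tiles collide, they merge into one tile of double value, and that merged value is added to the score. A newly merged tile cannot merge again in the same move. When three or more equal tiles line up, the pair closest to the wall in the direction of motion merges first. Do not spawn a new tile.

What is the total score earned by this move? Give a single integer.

Slide right:
row 0: [4, 0, 2, 2] -> [0, 0, 4, 4]  score +4 (running 4)
row 1: [0, 0, 32, 2] -> [0, 0, 32, 2]  score +0 (running 4)
row 2: [4, 8, 16, 4] -> [4, 8, 16, 4]  score +0 (running 4)
row 3: [0, 0, 32, 0] -> [0, 0, 0, 32]  score +0 (running 4)
Board after move:
 0  0  4  4
 0  0 32  2
 4  8 16  4
 0  0  0 32

Answer: 4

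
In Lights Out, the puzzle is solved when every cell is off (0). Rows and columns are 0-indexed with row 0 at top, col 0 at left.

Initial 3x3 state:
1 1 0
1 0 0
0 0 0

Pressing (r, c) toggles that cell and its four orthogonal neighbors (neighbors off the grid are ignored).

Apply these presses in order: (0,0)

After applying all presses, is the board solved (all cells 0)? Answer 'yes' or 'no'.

After press 1 at (0,0):
0 0 0
0 0 0
0 0 0

Lights still on: 0

Answer: yes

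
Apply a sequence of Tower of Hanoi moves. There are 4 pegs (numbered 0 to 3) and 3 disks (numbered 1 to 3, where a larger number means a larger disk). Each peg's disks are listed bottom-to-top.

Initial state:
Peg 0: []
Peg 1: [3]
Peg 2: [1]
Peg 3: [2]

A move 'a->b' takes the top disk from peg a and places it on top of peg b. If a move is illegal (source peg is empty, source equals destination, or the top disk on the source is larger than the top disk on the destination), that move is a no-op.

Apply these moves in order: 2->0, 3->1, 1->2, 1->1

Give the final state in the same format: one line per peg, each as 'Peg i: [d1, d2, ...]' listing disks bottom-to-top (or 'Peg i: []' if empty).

After move 1 (2->0):
Peg 0: [1]
Peg 1: [3]
Peg 2: []
Peg 3: [2]

After move 2 (3->1):
Peg 0: [1]
Peg 1: [3, 2]
Peg 2: []
Peg 3: []

After move 3 (1->2):
Peg 0: [1]
Peg 1: [3]
Peg 2: [2]
Peg 3: []

After move 4 (1->1):
Peg 0: [1]
Peg 1: [3]
Peg 2: [2]
Peg 3: []

Answer: Peg 0: [1]
Peg 1: [3]
Peg 2: [2]
Peg 3: []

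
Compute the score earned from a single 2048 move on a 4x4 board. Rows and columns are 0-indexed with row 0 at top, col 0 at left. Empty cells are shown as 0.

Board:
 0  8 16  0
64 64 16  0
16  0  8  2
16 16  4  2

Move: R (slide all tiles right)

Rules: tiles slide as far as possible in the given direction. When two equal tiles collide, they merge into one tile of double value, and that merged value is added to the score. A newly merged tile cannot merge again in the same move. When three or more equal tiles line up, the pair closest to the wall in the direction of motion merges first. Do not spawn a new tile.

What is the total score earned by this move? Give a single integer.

Answer: 160

Derivation:
Slide right:
row 0: [0, 8, 16, 0] -> [0, 0, 8, 16]  score +0 (running 0)
row 1: [64, 64, 16, 0] -> [0, 0, 128, 16]  score +128 (running 128)
row 2: [16, 0, 8, 2] -> [0, 16, 8, 2]  score +0 (running 128)
row 3: [16, 16, 4, 2] -> [0, 32, 4, 2]  score +32 (running 160)
Board after move:
  0   0   8  16
  0   0 128  16
  0  16   8   2
  0  32   4   2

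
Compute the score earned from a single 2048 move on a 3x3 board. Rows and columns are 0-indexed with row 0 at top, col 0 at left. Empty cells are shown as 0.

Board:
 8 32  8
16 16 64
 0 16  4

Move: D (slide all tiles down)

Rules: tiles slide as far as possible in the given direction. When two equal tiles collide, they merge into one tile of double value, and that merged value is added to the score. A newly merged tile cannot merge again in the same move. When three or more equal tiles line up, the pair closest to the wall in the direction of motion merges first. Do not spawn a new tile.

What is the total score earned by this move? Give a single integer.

Slide down:
col 0: [8, 16, 0] -> [0, 8, 16]  score +0 (running 0)
col 1: [32, 16, 16] -> [0, 32, 32]  score +32 (running 32)
col 2: [8, 64, 4] -> [8, 64, 4]  score +0 (running 32)
Board after move:
 0  0  8
 8 32 64
16 32  4

Answer: 32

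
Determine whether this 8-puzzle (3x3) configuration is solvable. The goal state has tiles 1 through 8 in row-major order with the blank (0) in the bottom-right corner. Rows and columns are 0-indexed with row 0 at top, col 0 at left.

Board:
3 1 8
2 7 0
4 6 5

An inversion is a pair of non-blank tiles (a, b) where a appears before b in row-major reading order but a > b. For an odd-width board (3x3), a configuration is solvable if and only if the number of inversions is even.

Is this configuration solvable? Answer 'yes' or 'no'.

Answer: no

Derivation:
Inversions (pairs i<j in row-major order where tile[i] > tile[j] > 0): 11
11 is odd, so the puzzle is not solvable.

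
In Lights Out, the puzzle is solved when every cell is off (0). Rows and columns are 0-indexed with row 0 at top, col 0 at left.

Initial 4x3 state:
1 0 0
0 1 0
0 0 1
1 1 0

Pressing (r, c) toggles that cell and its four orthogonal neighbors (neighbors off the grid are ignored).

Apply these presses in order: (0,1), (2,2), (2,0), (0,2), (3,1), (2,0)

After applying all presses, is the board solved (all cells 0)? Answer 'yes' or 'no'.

After press 1 at (0,1):
0 1 1
0 0 0
0 0 1
1 1 0

After press 2 at (2,2):
0 1 1
0 0 1
0 1 0
1 1 1

After press 3 at (2,0):
0 1 1
1 0 1
1 0 0
0 1 1

After press 4 at (0,2):
0 0 0
1 0 0
1 0 0
0 1 1

After press 5 at (3,1):
0 0 0
1 0 0
1 1 0
1 0 0

After press 6 at (2,0):
0 0 0
0 0 0
0 0 0
0 0 0

Lights still on: 0

Answer: yes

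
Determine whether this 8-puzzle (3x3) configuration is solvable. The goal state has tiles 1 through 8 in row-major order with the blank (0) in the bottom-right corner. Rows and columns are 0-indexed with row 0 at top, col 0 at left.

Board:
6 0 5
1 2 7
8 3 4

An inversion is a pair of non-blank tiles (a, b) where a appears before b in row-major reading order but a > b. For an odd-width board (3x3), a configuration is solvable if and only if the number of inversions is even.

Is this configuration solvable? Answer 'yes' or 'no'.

Inversions (pairs i<j in row-major order where tile[i] > tile[j] > 0): 13
13 is odd, so the puzzle is not solvable.

Answer: no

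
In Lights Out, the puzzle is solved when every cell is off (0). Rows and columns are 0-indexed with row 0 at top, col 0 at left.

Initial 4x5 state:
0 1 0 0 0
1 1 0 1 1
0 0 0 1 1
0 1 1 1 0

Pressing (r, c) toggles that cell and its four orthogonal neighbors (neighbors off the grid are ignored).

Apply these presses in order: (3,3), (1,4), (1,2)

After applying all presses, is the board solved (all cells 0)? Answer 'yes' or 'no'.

After press 1 at (3,3):
0 1 0 0 0
1 1 0 1 1
0 0 0 0 1
0 1 0 0 1

After press 2 at (1,4):
0 1 0 0 1
1 1 0 0 0
0 0 0 0 0
0 1 0 0 1

After press 3 at (1,2):
0 1 1 0 1
1 0 1 1 0
0 0 1 0 0
0 1 0 0 1

Lights still on: 9

Answer: no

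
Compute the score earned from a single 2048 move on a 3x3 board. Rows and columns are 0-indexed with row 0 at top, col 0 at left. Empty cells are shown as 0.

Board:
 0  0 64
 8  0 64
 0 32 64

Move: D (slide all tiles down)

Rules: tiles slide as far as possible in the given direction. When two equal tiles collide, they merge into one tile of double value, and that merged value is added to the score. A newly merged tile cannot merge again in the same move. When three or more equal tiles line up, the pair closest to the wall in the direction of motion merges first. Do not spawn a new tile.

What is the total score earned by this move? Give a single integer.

Slide down:
col 0: [0, 8, 0] -> [0, 0, 8]  score +0 (running 0)
col 1: [0, 0, 32] -> [0, 0, 32]  score +0 (running 0)
col 2: [64, 64, 64] -> [0, 64, 128]  score +128 (running 128)
Board after move:
  0   0   0
  0   0  64
  8  32 128

Answer: 128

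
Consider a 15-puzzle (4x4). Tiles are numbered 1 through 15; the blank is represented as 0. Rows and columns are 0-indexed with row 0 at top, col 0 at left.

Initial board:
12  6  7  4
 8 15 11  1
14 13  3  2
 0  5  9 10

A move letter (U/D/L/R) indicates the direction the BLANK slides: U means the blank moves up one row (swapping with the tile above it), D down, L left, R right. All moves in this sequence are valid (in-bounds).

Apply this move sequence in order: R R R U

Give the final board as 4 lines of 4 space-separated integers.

After move 1 (R):
12  6  7  4
 8 15 11  1
14 13  3  2
 5  0  9 10

After move 2 (R):
12  6  7  4
 8 15 11  1
14 13  3  2
 5  9  0 10

After move 3 (R):
12  6  7  4
 8 15 11  1
14 13  3  2
 5  9 10  0

After move 4 (U):
12  6  7  4
 8 15 11  1
14 13  3  0
 5  9 10  2

Answer: 12  6  7  4
 8 15 11  1
14 13  3  0
 5  9 10  2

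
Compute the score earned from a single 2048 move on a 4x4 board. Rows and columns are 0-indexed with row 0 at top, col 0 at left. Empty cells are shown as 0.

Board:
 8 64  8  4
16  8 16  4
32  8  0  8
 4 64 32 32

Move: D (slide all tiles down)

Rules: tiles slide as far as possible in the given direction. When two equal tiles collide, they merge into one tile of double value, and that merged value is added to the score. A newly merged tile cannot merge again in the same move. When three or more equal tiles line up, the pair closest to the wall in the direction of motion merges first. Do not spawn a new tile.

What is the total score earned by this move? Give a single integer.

Answer: 24

Derivation:
Slide down:
col 0: [8, 16, 32, 4] -> [8, 16, 32, 4]  score +0 (running 0)
col 1: [64, 8, 8, 64] -> [0, 64, 16, 64]  score +16 (running 16)
col 2: [8, 16, 0, 32] -> [0, 8, 16, 32]  score +0 (running 16)
col 3: [4, 4, 8, 32] -> [0, 8, 8, 32]  score +8 (running 24)
Board after move:
 8  0  0  0
16 64  8  8
32 16 16  8
 4 64 32 32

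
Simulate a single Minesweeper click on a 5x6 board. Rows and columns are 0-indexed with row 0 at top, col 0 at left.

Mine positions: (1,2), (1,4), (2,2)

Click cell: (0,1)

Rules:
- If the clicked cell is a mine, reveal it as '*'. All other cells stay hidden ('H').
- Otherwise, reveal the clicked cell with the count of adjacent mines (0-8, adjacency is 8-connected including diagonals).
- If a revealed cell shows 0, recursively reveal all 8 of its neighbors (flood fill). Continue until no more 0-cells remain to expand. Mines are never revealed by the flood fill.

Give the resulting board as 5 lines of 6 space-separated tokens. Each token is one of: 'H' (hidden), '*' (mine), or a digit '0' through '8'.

H 1 H H H H
H H H H H H
H H H H H H
H H H H H H
H H H H H H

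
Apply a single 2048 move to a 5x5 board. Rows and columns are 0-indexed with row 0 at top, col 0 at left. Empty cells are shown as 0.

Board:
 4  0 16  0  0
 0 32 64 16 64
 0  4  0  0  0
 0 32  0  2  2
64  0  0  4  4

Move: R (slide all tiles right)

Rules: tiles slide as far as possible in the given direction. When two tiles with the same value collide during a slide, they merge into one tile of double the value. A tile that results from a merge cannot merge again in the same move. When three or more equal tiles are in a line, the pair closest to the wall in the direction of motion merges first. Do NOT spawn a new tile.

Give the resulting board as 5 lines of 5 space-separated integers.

Slide right:
row 0: [4, 0, 16, 0, 0] -> [0, 0, 0, 4, 16]
row 1: [0, 32, 64, 16, 64] -> [0, 32, 64, 16, 64]
row 2: [0, 4, 0, 0, 0] -> [0, 0, 0, 0, 4]
row 3: [0, 32, 0, 2, 2] -> [0, 0, 0, 32, 4]
row 4: [64, 0, 0, 4, 4] -> [0, 0, 0, 64, 8]

Answer:  0  0  0  4 16
 0 32 64 16 64
 0  0  0  0  4
 0  0  0 32  4
 0  0  0 64  8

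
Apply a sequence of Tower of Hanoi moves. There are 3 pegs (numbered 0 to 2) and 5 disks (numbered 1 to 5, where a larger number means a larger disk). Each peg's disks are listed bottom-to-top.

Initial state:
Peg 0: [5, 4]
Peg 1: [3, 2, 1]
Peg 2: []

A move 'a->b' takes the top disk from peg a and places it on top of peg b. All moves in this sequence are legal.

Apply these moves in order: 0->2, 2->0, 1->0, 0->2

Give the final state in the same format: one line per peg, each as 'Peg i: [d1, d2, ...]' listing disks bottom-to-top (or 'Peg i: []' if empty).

After move 1 (0->2):
Peg 0: [5]
Peg 1: [3, 2, 1]
Peg 2: [4]

After move 2 (2->0):
Peg 0: [5, 4]
Peg 1: [3, 2, 1]
Peg 2: []

After move 3 (1->0):
Peg 0: [5, 4, 1]
Peg 1: [3, 2]
Peg 2: []

After move 4 (0->2):
Peg 0: [5, 4]
Peg 1: [3, 2]
Peg 2: [1]

Answer: Peg 0: [5, 4]
Peg 1: [3, 2]
Peg 2: [1]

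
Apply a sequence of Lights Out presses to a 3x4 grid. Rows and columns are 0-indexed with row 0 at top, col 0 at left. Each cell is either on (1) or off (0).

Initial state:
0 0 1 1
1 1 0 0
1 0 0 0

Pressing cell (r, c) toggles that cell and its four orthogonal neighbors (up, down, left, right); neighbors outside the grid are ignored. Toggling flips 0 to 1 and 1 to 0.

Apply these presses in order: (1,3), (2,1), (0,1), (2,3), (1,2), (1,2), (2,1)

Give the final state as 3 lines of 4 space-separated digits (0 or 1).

Answer: 1 1 0 0
1 0 1 0
1 0 1 0

Derivation:
After press 1 at (1,3):
0 0 1 0
1 1 1 1
1 0 0 1

After press 2 at (2,1):
0 0 1 0
1 0 1 1
0 1 1 1

After press 3 at (0,1):
1 1 0 0
1 1 1 1
0 1 1 1

After press 4 at (2,3):
1 1 0 0
1 1 1 0
0 1 0 0

After press 5 at (1,2):
1 1 1 0
1 0 0 1
0 1 1 0

After press 6 at (1,2):
1 1 0 0
1 1 1 0
0 1 0 0

After press 7 at (2,1):
1 1 0 0
1 0 1 0
1 0 1 0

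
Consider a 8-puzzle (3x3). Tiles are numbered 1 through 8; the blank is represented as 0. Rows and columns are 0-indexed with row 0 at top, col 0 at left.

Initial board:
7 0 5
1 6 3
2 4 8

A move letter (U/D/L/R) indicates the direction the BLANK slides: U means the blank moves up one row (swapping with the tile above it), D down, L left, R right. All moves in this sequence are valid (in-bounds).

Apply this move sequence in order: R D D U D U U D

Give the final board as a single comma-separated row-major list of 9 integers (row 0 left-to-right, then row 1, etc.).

After move 1 (R):
7 5 0
1 6 3
2 4 8

After move 2 (D):
7 5 3
1 6 0
2 4 8

After move 3 (D):
7 5 3
1 6 8
2 4 0

After move 4 (U):
7 5 3
1 6 0
2 4 8

After move 5 (D):
7 5 3
1 6 8
2 4 0

After move 6 (U):
7 5 3
1 6 0
2 4 8

After move 7 (U):
7 5 0
1 6 3
2 4 8

After move 8 (D):
7 5 3
1 6 0
2 4 8

Answer: 7, 5, 3, 1, 6, 0, 2, 4, 8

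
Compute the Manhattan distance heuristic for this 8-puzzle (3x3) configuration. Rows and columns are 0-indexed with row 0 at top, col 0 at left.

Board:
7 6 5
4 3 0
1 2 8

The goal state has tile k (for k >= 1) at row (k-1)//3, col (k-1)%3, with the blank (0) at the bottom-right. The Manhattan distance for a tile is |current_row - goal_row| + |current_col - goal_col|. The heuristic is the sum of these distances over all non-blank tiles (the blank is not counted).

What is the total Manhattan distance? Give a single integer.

Answer: 13

Derivation:
Tile 7: at (0,0), goal (2,0), distance |0-2|+|0-0| = 2
Tile 6: at (0,1), goal (1,2), distance |0-1|+|1-2| = 2
Tile 5: at (0,2), goal (1,1), distance |0-1|+|2-1| = 2
Tile 4: at (1,0), goal (1,0), distance |1-1|+|0-0| = 0
Tile 3: at (1,1), goal (0,2), distance |1-0|+|1-2| = 2
Tile 1: at (2,0), goal (0,0), distance |2-0|+|0-0| = 2
Tile 2: at (2,1), goal (0,1), distance |2-0|+|1-1| = 2
Tile 8: at (2,2), goal (2,1), distance |2-2|+|2-1| = 1
Sum: 2 + 2 + 2 + 0 + 2 + 2 + 2 + 1 = 13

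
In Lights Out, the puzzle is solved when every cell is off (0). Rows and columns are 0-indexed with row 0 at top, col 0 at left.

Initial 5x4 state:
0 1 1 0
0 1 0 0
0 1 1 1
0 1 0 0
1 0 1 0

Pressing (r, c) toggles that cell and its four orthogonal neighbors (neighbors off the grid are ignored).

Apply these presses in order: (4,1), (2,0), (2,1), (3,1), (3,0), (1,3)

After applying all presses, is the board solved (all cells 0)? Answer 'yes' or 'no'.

Answer: no

Derivation:
After press 1 at (4,1):
0 1 1 0
0 1 0 0
0 1 1 1
0 0 0 0
0 1 0 0

After press 2 at (2,0):
0 1 1 0
1 1 0 0
1 0 1 1
1 0 0 0
0 1 0 0

After press 3 at (2,1):
0 1 1 0
1 0 0 0
0 1 0 1
1 1 0 0
0 1 0 0

After press 4 at (3,1):
0 1 1 0
1 0 0 0
0 0 0 1
0 0 1 0
0 0 0 0

After press 5 at (3,0):
0 1 1 0
1 0 0 0
1 0 0 1
1 1 1 0
1 0 0 0

After press 6 at (1,3):
0 1 1 1
1 0 1 1
1 0 0 0
1 1 1 0
1 0 0 0

Lights still on: 11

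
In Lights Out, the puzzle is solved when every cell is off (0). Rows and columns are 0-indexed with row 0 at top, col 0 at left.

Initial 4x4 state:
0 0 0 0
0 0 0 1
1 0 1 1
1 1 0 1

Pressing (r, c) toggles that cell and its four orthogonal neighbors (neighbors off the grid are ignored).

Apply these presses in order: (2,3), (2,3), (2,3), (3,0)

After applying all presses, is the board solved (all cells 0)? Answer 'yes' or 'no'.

Answer: yes

Derivation:
After press 1 at (2,3):
0 0 0 0
0 0 0 0
1 0 0 0
1 1 0 0

After press 2 at (2,3):
0 0 0 0
0 0 0 1
1 0 1 1
1 1 0 1

After press 3 at (2,3):
0 0 0 0
0 0 0 0
1 0 0 0
1 1 0 0

After press 4 at (3,0):
0 0 0 0
0 0 0 0
0 0 0 0
0 0 0 0

Lights still on: 0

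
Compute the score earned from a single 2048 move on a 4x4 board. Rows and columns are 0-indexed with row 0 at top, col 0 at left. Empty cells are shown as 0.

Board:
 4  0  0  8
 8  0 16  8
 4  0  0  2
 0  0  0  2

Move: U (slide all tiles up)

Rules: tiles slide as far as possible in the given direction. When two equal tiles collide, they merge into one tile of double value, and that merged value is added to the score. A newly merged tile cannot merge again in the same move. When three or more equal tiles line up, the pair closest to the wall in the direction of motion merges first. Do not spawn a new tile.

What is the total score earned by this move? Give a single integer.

Answer: 20

Derivation:
Slide up:
col 0: [4, 8, 4, 0] -> [4, 8, 4, 0]  score +0 (running 0)
col 1: [0, 0, 0, 0] -> [0, 0, 0, 0]  score +0 (running 0)
col 2: [0, 16, 0, 0] -> [16, 0, 0, 0]  score +0 (running 0)
col 3: [8, 8, 2, 2] -> [16, 4, 0, 0]  score +20 (running 20)
Board after move:
 4  0 16 16
 8  0  0  4
 4  0  0  0
 0  0  0  0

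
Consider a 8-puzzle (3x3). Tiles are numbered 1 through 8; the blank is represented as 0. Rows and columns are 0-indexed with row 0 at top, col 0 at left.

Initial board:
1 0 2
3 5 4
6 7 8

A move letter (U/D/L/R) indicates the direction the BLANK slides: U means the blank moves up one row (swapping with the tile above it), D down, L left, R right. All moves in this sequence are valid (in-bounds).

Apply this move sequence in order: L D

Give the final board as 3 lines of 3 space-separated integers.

After move 1 (L):
0 1 2
3 5 4
6 7 8

After move 2 (D):
3 1 2
0 5 4
6 7 8

Answer: 3 1 2
0 5 4
6 7 8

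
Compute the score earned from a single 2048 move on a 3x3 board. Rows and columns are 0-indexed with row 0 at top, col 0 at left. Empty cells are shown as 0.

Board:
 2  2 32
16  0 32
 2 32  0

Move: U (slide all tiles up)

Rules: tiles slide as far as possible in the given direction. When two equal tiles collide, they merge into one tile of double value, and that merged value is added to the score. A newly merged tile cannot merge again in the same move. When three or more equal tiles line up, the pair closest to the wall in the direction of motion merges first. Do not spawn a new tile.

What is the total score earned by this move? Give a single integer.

Slide up:
col 0: [2, 16, 2] -> [2, 16, 2]  score +0 (running 0)
col 1: [2, 0, 32] -> [2, 32, 0]  score +0 (running 0)
col 2: [32, 32, 0] -> [64, 0, 0]  score +64 (running 64)
Board after move:
 2  2 64
16 32  0
 2  0  0

Answer: 64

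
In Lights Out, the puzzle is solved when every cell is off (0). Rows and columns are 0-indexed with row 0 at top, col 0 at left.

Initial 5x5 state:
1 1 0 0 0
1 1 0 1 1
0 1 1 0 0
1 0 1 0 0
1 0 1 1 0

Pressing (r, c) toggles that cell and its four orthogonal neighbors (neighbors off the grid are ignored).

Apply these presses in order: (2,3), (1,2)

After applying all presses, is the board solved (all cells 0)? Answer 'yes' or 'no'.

After press 1 at (2,3):
1 1 0 0 0
1 1 0 0 1
0 1 0 1 1
1 0 1 1 0
1 0 1 1 0

After press 2 at (1,2):
1 1 1 0 0
1 0 1 1 1
0 1 1 1 1
1 0 1 1 0
1 0 1 1 0

Lights still on: 17

Answer: no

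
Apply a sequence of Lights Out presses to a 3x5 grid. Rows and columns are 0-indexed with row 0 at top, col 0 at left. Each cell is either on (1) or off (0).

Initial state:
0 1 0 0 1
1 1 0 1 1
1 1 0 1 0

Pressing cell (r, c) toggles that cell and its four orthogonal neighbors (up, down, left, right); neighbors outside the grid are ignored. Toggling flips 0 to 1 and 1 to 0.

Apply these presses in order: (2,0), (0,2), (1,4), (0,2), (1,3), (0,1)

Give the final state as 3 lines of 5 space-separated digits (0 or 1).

Answer: 1 0 1 1 0
0 0 1 1 1
0 0 0 0 1

Derivation:
After press 1 at (2,0):
0 1 0 0 1
0 1 0 1 1
0 0 0 1 0

After press 2 at (0,2):
0 0 1 1 1
0 1 1 1 1
0 0 0 1 0

After press 3 at (1,4):
0 0 1 1 0
0 1 1 0 0
0 0 0 1 1

After press 4 at (0,2):
0 1 0 0 0
0 1 0 0 0
0 0 0 1 1

After press 5 at (1,3):
0 1 0 1 0
0 1 1 1 1
0 0 0 0 1

After press 6 at (0,1):
1 0 1 1 0
0 0 1 1 1
0 0 0 0 1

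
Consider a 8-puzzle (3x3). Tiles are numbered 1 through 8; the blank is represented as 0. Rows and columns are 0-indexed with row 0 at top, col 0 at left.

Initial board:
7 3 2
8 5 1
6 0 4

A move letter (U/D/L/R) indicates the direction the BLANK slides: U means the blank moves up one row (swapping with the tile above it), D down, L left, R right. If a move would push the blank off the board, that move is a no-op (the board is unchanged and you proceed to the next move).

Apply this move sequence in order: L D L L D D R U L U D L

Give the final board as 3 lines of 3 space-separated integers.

Answer: 7 3 2
0 8 1
6 5 4

Derivation:
After move 1 (L):
7 3 2
8 5 1
0 6 4

After move 2 (D):
7 3 2
8 5 1
0 6 4

After move 3 (L):
7 3 2
8 5 1
0 6 4

After move 4 (L):
7 3 2
8 5 1
0 6 4

After move 5 (D):
7 3 2
8 5 1
0 6 4

After move 6 (D):
7 3 2
8 5 1
0 6 4

After move 7 (R):
7 3 2
8 5 1
6 0 4

After move 8 (U):
7 3 2
8 0 1
6 5 4

After move 9 (L):
7 3 2
0 8 1
6 5 4

After move 10 (U):
0 3 2
7 8 1
6 5 4

After move 11 (D):
7 3 2
0 8 1
6 5 4

After move 12 (L):
7 3 2
0 8 1
6 5 4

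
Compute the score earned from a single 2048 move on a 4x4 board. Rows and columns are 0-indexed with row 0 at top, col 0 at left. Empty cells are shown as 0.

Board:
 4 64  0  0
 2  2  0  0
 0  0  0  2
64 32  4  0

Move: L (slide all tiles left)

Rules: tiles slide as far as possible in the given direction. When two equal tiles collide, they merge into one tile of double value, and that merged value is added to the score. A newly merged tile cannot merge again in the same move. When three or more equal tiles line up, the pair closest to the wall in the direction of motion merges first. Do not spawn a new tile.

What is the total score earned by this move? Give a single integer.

Answer: 4

Derivation:
Slide left:
row 0: [4, 64, 0, 0] -> [4, 64, 0, 0]  score +0 (running 0)
row 1: [2, 2, 0, 0] -> [4, 0, 0, 0]  score +4 (running 4)
row 2: [0, 0, 0, 2] -> [2, 0, 0, 0]  score +0 (running 4)
row 3: [64, 32, 4, 0] -> [64, 32, 4, 0]  score +0 (running 4)
Board after move:
 4 64  0  0
 4  0  0  0
 2  0  0  0
64 32  4  0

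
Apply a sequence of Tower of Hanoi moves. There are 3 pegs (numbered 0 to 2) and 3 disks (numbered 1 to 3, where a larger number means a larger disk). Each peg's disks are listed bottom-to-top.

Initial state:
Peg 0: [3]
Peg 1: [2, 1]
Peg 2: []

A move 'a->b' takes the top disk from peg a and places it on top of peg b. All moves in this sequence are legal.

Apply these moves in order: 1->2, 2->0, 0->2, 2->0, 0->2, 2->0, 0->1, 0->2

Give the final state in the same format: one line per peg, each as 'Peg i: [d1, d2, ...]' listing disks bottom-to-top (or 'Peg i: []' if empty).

After move 1 (1->2):
Peg 0: [3]
Peg 1: [2]
Peg 2: [1]

After move 2 (2->0):
Peg 0: [3, 1]
Peg 1: [2]
Peg 2: []

After move 3 (0->2):
Peg 0: [3]
Peg 1: [2]
Peg 2: [1]

After move 4 (2->0):
Peg 0: [3, 1]
Peg 1: [2]
Peg 2: []

After move 5 (0->2):
Peg 0: [3]
Peg 1: [2]
Peg 2: [1]

After move 6 (2->0):
Peg 0: [3, 1]
Peg 1: [2]
Peg 2: []

After move 7 (0->1):
Peg 0: [3]
Peg 1: [2, 1]
Peg 2: []

After move 8 (0->2):
Peg 0: []
Peg 1: [2, 1]
Peg 2: [3]

Answer: Peg 0: []
Peg 1: [2, 1]
Peg 2: [3]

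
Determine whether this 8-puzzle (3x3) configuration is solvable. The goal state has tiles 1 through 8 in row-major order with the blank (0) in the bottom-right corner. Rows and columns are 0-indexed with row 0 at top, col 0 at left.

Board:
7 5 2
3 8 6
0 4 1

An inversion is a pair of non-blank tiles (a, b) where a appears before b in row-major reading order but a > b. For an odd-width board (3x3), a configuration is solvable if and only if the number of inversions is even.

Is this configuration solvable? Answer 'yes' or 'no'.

Answer: yes

Derivation:
Inversions (pairs i<j in row-major order where tile[i] > tile[j] > 0): 18
18 is even, so the puzzle is solvable.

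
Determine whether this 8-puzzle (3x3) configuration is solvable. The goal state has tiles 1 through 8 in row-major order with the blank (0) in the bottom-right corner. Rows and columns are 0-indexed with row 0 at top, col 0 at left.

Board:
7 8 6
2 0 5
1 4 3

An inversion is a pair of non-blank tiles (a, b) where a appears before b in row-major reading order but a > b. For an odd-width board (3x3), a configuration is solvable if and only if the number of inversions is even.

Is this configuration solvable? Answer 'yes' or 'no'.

Inversions (pairs i<j in row-major order where tile[i] > tile[j] > 0): 22
22 is even, so the puzzle is solvable.

Answer: yes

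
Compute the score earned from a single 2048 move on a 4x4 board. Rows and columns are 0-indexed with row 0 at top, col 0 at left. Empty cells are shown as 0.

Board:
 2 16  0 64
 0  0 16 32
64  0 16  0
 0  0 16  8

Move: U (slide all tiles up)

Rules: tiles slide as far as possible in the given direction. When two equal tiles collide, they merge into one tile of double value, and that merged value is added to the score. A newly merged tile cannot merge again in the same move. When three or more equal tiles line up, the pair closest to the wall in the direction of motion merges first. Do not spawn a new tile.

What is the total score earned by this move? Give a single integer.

Answer: 32

Derivation:
Slide up:
col 0: [2, 0, 64, 0] -> [2, 64, 0, 0]  score +0 (running 0)
col 1: [16, 0, 0, 0] -> [16, 0, 0, 0]  score +0 (running 0)
col 2: [0, 16, 16, 16] -> [32, 16, 0, 0]  score +32 (running 32)
col 3: [64, 32, 0, 8] -> [64, 32, 8, 0]  score +0 (running 32)
Board after move:
 2 16 32 64
64  0 16 32
 0  0  0  8
 0  0  0  0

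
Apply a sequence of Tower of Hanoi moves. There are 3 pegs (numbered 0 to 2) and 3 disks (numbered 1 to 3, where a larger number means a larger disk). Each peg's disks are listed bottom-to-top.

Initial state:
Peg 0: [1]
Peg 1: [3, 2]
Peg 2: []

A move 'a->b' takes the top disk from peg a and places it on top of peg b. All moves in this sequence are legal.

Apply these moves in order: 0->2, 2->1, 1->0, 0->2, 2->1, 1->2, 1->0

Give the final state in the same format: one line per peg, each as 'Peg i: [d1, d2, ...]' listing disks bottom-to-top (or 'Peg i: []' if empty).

Answer: Peg 0: [2]
Peg 1: [3]
Peg 2: [1]

Derivation:
After move 1 (0->2):
Peg 0: []
Peg 1: [3, 2]
Peg 2: [1]

After move 2 (2->1):
Peg 0: []
Peg 1: [3, 2, 1]
Peg 2: []

After move 3 (1->0):
Peg 0: [1]
Peg 1: [3, 2]
Peg 2: []

After move 4 (0->2):
Peg 0: []
Peg 1: [3, 2]
Peg 2: [1]

After move 5 (2->1):
Peg 0: []
Peg 1: [3, 2, 1]
Peg 2: []

After move 6 (1->2):
Peg 0: []
Peg 1: [3, 2]
Peg 2: [1]

After move 7 (1->0):
Peg 0: [2]
Peg 1: [3]
Peg 2: [1]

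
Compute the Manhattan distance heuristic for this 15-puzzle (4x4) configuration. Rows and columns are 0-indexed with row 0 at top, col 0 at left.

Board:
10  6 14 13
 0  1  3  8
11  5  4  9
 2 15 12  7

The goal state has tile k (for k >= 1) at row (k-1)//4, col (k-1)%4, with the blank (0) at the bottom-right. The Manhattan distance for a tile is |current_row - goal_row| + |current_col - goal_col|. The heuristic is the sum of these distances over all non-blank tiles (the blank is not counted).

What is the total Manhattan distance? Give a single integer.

Answer: 37

Derivation:
Tile 10: (0,0)->(2,1) = 3
Tile 6: (0,1)->(1,1) = 1
Tile 14: (0,2)->(3,1) = 4
Tile 13: (0,3)->(3,0) = 6
Tile 1: (1,1)->(0,0) = 2
Tile 3: (1,2)->(0,2) = 1
Tile 8: (1,3)->(1,3) = 0
Tile 11: (2,0)->(2,2) = 2
Tile 5: (2,1)->(1,0) = 2
Tile 4: (2,2)->(0,3) = 3
Tile 9: (2,3)->(2,0) = 3
Tile 2: (3,0)->(0,1) = 4
Tile 15: (3,1)->(3,2) = 1
Tile 12: (3,2)->(2,3) = 2
Tile 7: (3,3)->(1,2) = 3
Sum: 3 + 1 + 4 + 6 + 2 + 1 + 0 + 2 + 2 + 3 + 3 + 4 + 1 + 2 + 3 = 37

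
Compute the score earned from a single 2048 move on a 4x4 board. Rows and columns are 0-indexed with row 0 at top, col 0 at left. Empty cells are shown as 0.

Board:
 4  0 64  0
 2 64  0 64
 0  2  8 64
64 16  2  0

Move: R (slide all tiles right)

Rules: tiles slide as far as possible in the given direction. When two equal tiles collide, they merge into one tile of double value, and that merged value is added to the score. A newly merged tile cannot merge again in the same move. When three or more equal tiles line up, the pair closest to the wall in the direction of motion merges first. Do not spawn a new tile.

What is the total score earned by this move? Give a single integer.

Answer: 128

Derivation:
Slide right:
row 0: [4, 0, 64, 0] -> [0, 0, 4, 64]  score +0 (running 0)
row 1: [2, 64, 0, 64] -> [0, 0, 2, 128]  score +128 (running 128)
row 2: [0, 2, 8, 64] -> [0, 2, 8, 64]  score +0 (running 128)
row 3: [64, 16, 2, 0] -> [0, 64, 16, 2]  score +0 (running 128)
Board after move:
  0   0   4  64
  0   0   2 128
  0   2   8  64
  0  64  16   2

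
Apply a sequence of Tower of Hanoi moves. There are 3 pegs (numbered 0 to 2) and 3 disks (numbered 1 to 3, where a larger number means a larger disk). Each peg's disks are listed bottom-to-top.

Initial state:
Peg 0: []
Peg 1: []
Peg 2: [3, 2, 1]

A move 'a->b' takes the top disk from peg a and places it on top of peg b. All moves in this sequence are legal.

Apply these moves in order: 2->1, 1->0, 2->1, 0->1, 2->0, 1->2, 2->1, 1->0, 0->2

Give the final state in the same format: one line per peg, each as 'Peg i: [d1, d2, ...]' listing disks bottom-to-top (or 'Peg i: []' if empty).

Answer: Peg 0: [3]
Peg 1: [2]
Peg 2: [1]

Derivation:
After move 1 (2->1):
Peg 0: []
Peg 1: [1]
Peg 2: [3, 2]

After move 2 (1->0):
Peg 0: [1]
Peg 1: []
Peg 2: [3, 2]

After move 3 (2->1):
Peg 0: [1]
Peg 1: [2]
Peg 2: [3]

After move 4 (0->1):
Peg 0: []
Peg 1: [2, 1]
Peg 2: [3]

After move 5 (2->0):
Peg 0: [3]
Peg 1: [2, 1]
Peg 2: []

After move 6 (1->2):
Peg 0: [3]
Peg 1: [2]
Peg 2: [1]

After move 7 (2->1):
Peg 0: [3]
Peg 1: [2, 1]
Peg 2: []

After move 8 (1->0):
Peg 0: [3, 1]
Peg 1: [2]
Peg 2: []

After move 9 (0->2):
Peg 0: [3]
Peg 1: [2]
Peg 2: [1]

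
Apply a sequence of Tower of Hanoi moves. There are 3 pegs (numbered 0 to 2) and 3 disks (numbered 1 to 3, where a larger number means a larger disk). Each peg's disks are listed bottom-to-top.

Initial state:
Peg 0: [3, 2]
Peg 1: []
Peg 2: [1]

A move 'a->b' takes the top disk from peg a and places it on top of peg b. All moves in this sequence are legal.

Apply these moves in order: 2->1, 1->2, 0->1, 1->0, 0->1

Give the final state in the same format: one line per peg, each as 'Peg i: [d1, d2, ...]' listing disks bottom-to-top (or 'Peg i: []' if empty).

Answer: Peg 0: [3]
Peg 1: [2]
Peg 2: [1]

Derivation:
After move 1 (2->1):
Peg 0: [3, 2]
Peg 1: [1]
Peg 2: []

After move 2 (1->2):
Peg 0: [3, 2]
Peg 1: []
Peg 2: [1]

After move 3 (0->1):
Peg 0: [3]
Peg 1: [2]
Peg 2: [1]

After move 4 (1->0):
Peg 0: [3, 2]
Peg 1: []
Peg 2: [1]

After move 5 (0->1):
Peg 0: [3]
Peg 1: [2]
Peg 2: [1]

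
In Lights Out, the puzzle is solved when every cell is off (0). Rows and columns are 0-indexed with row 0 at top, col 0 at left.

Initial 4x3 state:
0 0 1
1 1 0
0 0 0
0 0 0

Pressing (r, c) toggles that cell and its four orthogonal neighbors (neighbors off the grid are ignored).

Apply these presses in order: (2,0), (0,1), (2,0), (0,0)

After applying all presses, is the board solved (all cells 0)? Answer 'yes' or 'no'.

Answer: yes

Derivation:
After press 1 at (2,0):
0 0 1
0 1 0
1 1 0
1 0 0

After press 2 at (0,1):
1 1 0
0 0 0
1 1 0
1 0 0

After press 3 at (2,0):
1 1 0
1 0 0
0 0 0
0 0 0

After press 4 at (0,0):
0 0 0
0 0 0
0 0 0
0 0 0

Lights still on: 0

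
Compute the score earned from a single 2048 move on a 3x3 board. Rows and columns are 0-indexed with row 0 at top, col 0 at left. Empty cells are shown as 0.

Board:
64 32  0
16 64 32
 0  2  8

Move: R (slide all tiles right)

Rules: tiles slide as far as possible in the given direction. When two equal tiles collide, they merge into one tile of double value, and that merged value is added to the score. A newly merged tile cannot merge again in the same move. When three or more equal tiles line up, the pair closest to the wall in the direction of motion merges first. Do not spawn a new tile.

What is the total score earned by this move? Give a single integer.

Answer: 0

Derivation:
Slide right:
row 0: [64, 32, 0] -> [0, 64, 32]  score +0 (running 0)
row 1: [16, 64, 32] -> [16, 64, 32]  score +0 (running 0)
row 2: [0, 2, 8] -> [0, 2, 8]  score +0 (running 0)
Board after move:
 0 64 32
16 64 32
 0  2  8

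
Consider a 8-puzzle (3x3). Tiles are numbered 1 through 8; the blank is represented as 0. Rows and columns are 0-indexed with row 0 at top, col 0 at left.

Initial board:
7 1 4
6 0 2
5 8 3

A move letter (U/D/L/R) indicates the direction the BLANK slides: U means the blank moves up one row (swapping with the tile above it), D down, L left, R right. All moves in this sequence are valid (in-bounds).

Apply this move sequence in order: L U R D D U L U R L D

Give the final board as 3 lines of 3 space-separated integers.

Answer: 1 6 4
0 7 2
5 8 3

Derivation:
After move 1 (L):
7 1 4
0 6 2
5 8 3

After move 2 (U):
0 1 4
7 6 2
5 8 3

After move 3 (R):
1 0 4
7 6 2
5 8 3

After move 4 (D):
1 6 4
7 0 2
5 8 3

After move 5 (D):
1 6 4
7 8 2
5 0 3

After move 6 (U):
1 6 4
7 0 2
5 8 3

After move 7 (L):
1 6 4
0 7 2
5 8 3

After move 8 (U):
0 6 4
1 7 2
5 8 3

After move 9 (R):
6 0 4
1 7 2
5 8 3

After move 10 (L):
0 6 4
1 7 2
5 8 3

After move 11 (D):
1 6 4
0 7 2
5 8 3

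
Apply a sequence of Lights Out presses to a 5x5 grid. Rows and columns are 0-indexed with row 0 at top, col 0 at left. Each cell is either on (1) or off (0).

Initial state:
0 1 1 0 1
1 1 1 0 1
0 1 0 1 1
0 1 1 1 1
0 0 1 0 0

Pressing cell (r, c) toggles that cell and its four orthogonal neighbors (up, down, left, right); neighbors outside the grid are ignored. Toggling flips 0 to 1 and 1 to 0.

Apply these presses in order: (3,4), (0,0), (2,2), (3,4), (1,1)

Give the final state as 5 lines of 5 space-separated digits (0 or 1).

After press 1 at (3,4):
0 1 1 0 1
1 1 1 0 1
0 1 0 1 0
0 1 1 0 0
0 0 1 0 1

After press 2 at (0,0):
1 0 1 0 1
0 1 1 0 1
0 1 0 1 0
0 1 1 0 0
0 0 1 0 1

After press 3 at (2,2):
1 0 1 0 1
0 1 0 0 1
0 0 1 0 0
0 1 0 0 0
0 0 1 0 1

After press 4 at (3,4):
1 0 1 0 1
0 1 0 0 1
0 0 1 0 1
0 1 0 1 1
0 0 1 0 0

After press 5 at (1,1):
1 1 1 0 1
1 0 1 0 1
0 1 1 0 1
0 1 0 1 1
0 0 1 0 0

Answer: 1 1 1 0 1
1 0 1 0 1
0 1 1 0 1
0 1 0 1 1
0 0 1 0 0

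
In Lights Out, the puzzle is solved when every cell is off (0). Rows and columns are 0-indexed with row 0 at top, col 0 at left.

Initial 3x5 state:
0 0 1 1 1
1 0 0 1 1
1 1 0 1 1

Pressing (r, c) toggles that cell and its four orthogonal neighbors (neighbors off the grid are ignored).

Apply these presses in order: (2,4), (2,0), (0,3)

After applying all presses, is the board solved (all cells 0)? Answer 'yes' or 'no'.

Answer: yes

Derivation:
After press 1 at (2,4):
0 0 1 1 1
1 0 0 1 0
1 1 0 0 0

After press 2 at (2,0):
0 0 1 1 1
0 0 0 1 0
0 0 0 0 0

After press 3 at (0,3):
0 0 0 0 0
0 0 0 0 0
0 0 0 0 0

Lights still on: 0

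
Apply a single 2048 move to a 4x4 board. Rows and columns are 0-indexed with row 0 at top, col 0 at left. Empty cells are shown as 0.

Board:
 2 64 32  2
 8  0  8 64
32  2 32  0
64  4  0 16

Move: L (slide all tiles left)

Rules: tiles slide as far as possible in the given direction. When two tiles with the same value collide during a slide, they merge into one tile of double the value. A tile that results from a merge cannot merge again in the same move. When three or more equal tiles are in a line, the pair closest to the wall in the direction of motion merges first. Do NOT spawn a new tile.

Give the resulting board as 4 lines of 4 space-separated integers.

Slide left:
row 0: [2, 64, 32, 2] -> [2, 64, 32, 2]
row 1: [8, 0, 8, 64] -> [16, 64, 0, 0]
row 2: [32, 2, 32, 0] -> [32, 2, 32, 0]
row 3: [64, 4, 0, 16] -> [64, 4, 16, 0]

Answer:  2 64 32  2
16 64  0  0
32  2 32  0
64  4 16  0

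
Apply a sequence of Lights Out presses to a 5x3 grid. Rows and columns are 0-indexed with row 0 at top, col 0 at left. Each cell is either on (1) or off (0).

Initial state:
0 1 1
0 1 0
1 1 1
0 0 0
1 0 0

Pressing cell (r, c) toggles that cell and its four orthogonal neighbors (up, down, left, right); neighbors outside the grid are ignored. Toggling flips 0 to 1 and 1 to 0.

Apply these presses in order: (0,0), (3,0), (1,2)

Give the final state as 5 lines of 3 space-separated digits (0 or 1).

After press 1 at (0,0):
1 0 1
1 1 0
1 1 1
0 0 0
1 0 0

After press 2 at (3,0):
1 0 1
1 1 0
0 1 1
1 1 0
0 0 0

After press 3 at (1,2):
1 0 0
1 0 1
0 1 0
1 1 0
0 0 0

Answer: 1 0 0
1 0 1
0 1 0
1 1 0
0 0 0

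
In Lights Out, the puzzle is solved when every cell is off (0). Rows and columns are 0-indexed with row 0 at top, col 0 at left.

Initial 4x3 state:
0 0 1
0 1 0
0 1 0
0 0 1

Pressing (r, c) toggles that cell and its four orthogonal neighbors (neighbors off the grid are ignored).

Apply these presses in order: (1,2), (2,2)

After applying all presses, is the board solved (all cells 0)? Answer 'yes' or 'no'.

After press 1 at (1,2):
0 0 0
0 0 1
0 1 1
0 0 1

After press 2 at (2,2):
0 0 0
0 0 0
0 0 0
0 0 0

Lights still on: 0

Answer: yes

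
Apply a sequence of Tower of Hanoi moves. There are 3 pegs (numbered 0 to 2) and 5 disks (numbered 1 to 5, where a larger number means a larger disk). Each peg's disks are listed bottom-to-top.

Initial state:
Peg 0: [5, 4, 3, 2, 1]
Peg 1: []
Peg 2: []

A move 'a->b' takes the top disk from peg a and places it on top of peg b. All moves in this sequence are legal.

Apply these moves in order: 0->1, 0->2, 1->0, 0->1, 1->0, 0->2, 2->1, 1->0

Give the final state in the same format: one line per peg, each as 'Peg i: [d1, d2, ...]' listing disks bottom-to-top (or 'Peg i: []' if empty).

After move 1 (0->1):
Peg 0: [5, 4, 3, 2]
Peg 1: [1]
Peg 2: []

After move 2 (0->2):
Peg 0: [5, 4, 3]
Peg 1: [1]
Peg 2: [2]

After move 3 (1->0):
Peg 0: [5, 4, 3, 1]
Peg 1: []
Peg 2: [2]

After move 4 (0->1):
Peg 0: [5, 4, 3]
Peg 1: [1]
Peg 2: [2]

After move 5 (1->0):
Peg 0: [5, 4, 3, 1]
Peg 1: []
Peg 2: [2]

After move 6 (0->2):
Peg 0: [5, 4, 3]
Peg 1: []
Peg 2: [2, 1]

After move 7 (2->1):
Peg 0: [5, 4, 3]
Peg 1: [1]
Peg 2: [2]

After move 8 (1->0):
Peg 0: [5, 4, 3, 1]
Peg 1: []
Peg 2: [2]

Answer: Peg 0: [5, 4, 3, 1]
Peg 1: []
Peg 2: [2]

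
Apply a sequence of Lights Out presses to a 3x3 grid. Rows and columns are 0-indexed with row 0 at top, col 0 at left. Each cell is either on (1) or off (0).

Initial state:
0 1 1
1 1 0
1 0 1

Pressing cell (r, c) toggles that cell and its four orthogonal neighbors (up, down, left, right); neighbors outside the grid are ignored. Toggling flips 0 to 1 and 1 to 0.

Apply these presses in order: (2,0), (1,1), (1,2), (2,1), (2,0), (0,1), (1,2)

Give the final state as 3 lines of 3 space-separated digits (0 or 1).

Answer: 1 1 0
0 0 1
0 0 0

Derivation:
After press 1 at (2,0):
0 1 1
0 1 0
0 1 1

After press 2 at (1,1):
0 0 1
1 0 1
0 0 1

After press 3 at (1,2):
0 0 0
1 1 0
0 0 0

After press 4 at (2,1):
0 0 0
1 0 0
1 1 1

After press 5 at (2,0):
0 0 0
0 0 0
0 0 1

After press 6 at (0,1):
1 1 1
0 1 0
0 0 1

After press 7 at (1,2):
1 1 0
0 0 1
0 0 0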